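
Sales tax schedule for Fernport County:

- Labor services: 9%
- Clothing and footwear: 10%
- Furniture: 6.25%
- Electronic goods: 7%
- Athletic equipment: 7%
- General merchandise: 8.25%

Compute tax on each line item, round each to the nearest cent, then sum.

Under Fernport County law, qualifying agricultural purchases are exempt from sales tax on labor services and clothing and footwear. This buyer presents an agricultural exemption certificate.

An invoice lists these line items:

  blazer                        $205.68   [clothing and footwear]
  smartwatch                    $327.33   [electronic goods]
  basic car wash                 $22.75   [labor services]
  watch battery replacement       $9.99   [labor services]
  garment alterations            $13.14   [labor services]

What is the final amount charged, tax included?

Blazer $205.68: clothing and footwear, buyer-exempt → 0% → $0.00
Smartwatch $327.33: electronic goods → 7% → $22.91
Basic car wash $22.75: labor services, buyer-exempt → 0% → $0.00
Watch battery replacement $9.99: labor services, buyer-exempt → 0% → $0.00
Garment alterations $13.14: labor services, buyer-exempt → 0% → $0.00
Subtotal = $578.89; tax = $22.91; total due = $601.80

$601.80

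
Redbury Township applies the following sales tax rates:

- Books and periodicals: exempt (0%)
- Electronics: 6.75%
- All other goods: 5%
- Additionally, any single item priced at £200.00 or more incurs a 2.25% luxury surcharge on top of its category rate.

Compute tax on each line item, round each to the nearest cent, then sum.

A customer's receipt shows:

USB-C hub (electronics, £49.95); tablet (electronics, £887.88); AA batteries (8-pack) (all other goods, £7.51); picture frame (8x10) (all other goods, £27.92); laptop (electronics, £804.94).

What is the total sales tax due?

USB-C hub £49.95: electronics → 6.75% → £3.37
Tablet £887.88: electronics → 6.75% + 2.25% surcharge = 9% → £79.91
AA batteries (8-pack) £7.51: all other goods → 5% → £0.38
Picture frame (8x10) £27.92: all other goods → 5% → £1.40
Laptop £804.94: electronics → 6.75% + 2.25% surcharge = 9% → £72.44
Total tax = £3.37 + £79.91 + £0.38 + £1.40 + £72.44 = £157.50

£157.50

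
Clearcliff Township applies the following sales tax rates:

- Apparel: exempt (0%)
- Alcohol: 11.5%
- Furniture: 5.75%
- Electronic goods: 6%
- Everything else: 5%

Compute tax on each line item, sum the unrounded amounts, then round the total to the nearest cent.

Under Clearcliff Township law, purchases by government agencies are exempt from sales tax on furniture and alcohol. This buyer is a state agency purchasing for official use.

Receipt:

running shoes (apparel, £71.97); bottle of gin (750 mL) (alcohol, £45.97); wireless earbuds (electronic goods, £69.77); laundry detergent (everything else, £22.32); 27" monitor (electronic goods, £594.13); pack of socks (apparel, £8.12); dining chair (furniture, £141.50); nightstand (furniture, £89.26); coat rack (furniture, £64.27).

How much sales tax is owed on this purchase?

Running shoes £71.97: apparel → 0% → £0.00
Bottle of gin (750 mL) £45.97: alcohol, buyer-exempt → 0% → £0.00
Wireless earbuds £69.77: electronic goods → 6% → £4.1862
Laundry detergent £22.32: everything else → 5% → £1.116
27" monitor £594.13: electronic goods → 6% → £35.6478
Pack of socks £8.12: apparel → 0% → £0.00
Dining chair £141.50: furniture, buyer-exempt → 0% → £0.00
Nightstand £89.26: furniture, buyer-exempt → 0% → £0.00
Coat rack £64.27: furniture, buyer-exempt → 0% → £0.00
Unrounded tax sum = £40.95 → £40.95

£40.95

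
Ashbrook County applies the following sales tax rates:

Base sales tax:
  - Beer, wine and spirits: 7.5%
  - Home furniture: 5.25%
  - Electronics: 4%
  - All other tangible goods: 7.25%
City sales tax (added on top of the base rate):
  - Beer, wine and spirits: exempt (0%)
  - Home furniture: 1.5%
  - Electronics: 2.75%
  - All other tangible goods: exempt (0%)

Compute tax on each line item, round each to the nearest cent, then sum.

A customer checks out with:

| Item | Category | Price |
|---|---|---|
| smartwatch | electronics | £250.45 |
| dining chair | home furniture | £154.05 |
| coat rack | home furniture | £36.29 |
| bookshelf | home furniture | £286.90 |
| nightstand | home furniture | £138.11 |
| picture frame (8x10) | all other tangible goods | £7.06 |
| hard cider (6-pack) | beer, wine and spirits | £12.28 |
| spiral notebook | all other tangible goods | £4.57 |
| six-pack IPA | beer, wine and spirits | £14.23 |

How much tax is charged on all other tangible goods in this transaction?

£0.84

Picture frame (8x10) £7.06: all other tangible goods → 7.25% + 0% city = 7.25% → £0.51
Spiral notebook £4.57: all other tangible goods → 7.25% + 0% city = 7.25% → £0.33
Tax on all other tangible goods = £0.51 + £0.33 = £0.84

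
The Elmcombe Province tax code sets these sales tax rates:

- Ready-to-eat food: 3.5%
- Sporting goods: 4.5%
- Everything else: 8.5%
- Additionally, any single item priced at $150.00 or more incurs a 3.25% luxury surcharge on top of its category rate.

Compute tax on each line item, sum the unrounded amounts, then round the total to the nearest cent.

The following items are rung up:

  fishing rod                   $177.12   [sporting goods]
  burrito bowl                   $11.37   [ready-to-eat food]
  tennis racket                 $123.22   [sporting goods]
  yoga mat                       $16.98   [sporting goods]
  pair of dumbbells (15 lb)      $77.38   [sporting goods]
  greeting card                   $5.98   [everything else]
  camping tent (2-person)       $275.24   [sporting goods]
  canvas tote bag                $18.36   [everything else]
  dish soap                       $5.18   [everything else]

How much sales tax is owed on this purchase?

Fishing rod $177.12: sporting goods → 4.5% + 3.25% surcharge = 7.75% → $13.7268
Burrito bowl $11.37: ready-to-eat food → 3.5% → $0.39795
Tennis racket $123.22: sporting goods → 4.5% → $5.5449
Yoga mat $16.98: sporting goods → 4.5% → $0.7641
Pair of dumbbells (15 lb) $77.38: sporting goods → 4.5% → $3.4821
Greeting card $5.98: everything else → 8.5% → $0.5083
Camping tent (2-person) $275.24: sporting goods → 4.5% + 3.25% surcharge = 7.75% → $21.3311
Canvas tote bag $18.36: everything else → 8.5% → $1.5606
Dish soap $5.18: everything else → 8.5% → $0.4403
Unrounded tax sum = $47.75615 → $47.76

$47.76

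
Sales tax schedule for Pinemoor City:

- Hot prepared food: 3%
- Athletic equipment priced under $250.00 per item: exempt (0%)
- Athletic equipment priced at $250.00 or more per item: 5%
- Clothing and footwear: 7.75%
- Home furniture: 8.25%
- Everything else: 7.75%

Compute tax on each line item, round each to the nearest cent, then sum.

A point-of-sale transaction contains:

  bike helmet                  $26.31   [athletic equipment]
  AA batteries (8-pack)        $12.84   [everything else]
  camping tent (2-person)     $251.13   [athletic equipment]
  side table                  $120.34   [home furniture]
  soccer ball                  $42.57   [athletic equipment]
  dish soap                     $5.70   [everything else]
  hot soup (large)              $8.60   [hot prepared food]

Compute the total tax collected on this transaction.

$24.19

Bike helmet $26.31: athletic equipment, under $250.00 → 0% → $0.00
AA batteries (8-pack) $12.84: everything else → 7.75% → $1.00
Camping tent (2-person) $251.13: athletic equipment, $250.00 or more → 5% → $12.56
Side table $120.34: home furniture → 8.25% → $9.93
Soccer ball $42.57: athletic equipment, under $250.00 → 0% → $0.00
Dish soap $5.70: everything else → 7.75% → $0.44
Hot soup (large) $8.60: hot prepared food → 3% → $0.26
Total tax = $1.00 + $12.56 + $9.93 + $0.44 + $0.26 = $24.19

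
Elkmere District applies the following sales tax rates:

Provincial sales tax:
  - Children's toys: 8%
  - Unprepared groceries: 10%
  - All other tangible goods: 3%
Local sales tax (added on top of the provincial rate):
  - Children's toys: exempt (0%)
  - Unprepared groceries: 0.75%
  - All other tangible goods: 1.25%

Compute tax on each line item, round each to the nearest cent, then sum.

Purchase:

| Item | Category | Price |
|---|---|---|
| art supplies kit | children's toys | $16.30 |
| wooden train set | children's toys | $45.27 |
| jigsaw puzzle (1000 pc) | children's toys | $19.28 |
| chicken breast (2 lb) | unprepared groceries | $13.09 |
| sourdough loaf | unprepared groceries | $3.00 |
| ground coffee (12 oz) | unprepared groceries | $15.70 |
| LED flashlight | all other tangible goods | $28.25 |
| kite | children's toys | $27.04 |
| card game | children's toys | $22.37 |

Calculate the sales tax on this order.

Art supplies kit $16.30: children's toys → 8% + 0% local = 8% → $1.30
Wooden train set $45.27: children's toys → 8% + 0% local = 8% → $3.62
Jigsaw puzzle (1000 pc) $19.28: children's toys → 8% + 0% local = 8% → $1.54
Chicken breast (2 lb) $13.09: unprepared groceries → 10% + 0.75% local = 10.75% → $1.41
Sourdough loaf $3.00: unprepared groceries → 10% + 0.75% local = 10.75% → $0.32
Ground coffee (12 oz) $15.70: unprepared groceries → 10% + 0.75% local = 10.75% → $1.69
LED flashlight $28.25: all other tangible goods → 3% + 1.25% local = 4.25% → $1.20
Kite $27.04: children's toys → 8% + 0% local = 8% → $2.16
Card game $22.37: children's toys → 8% + 0% local = 8% → $1.79
Total tax = $1.30 + $3.62 + $1.54 + $1.41 + $0.32 + $1.69 + $1.20 + $2.16 + $1.79 = $15.03

$15.03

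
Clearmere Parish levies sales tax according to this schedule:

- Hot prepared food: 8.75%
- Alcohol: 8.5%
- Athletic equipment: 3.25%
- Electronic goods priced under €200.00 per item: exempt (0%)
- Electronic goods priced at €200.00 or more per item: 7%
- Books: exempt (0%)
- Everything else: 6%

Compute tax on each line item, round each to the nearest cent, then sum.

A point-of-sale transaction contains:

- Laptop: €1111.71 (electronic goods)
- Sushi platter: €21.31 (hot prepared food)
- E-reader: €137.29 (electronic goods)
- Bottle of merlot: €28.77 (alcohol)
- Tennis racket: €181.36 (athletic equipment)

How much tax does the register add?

€88.02

Laptop €1111.71: electronic goods, €200.00 or more → 7% → €77.82
Sushi platter €21.31: hot prepared food → 8.75% → €1.86
E-reader €137.29: electronic goods, under €200.00 → 0% → €0.00
Bottle of merlot €28.77: alcohol → 8.5% → €2.45
Tennis racket €181.36: athletic equipment → 3.25% → €5.89
Total tax = €77.82 + €1.86 + €2.45 + €5.89 = €88.02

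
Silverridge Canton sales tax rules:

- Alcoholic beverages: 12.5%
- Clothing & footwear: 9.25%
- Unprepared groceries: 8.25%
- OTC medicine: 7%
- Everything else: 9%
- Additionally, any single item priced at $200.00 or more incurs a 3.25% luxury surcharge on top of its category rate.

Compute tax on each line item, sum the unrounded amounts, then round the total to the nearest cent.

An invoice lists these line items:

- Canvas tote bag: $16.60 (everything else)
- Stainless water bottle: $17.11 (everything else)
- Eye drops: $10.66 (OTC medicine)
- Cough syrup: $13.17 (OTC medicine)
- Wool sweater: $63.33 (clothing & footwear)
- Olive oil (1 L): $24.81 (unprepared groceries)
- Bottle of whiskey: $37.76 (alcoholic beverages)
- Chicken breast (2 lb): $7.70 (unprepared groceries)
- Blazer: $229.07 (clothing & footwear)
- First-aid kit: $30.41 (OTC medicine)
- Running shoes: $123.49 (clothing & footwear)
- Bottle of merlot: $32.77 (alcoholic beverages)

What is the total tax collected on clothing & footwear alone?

Wool sweater $63.33: clothing & footwear → 9.25% → $5.858025
Blazer $229.07: clothing & footwear → 9.25% + 3.25% surcharge = 12.5% → $28.63375
Running shoes $123.49: clothing & footwear → 9.25% → $11.422825
Tax on clothing & footwear: unrounded sum = $45.9146 → $45.91

$45.91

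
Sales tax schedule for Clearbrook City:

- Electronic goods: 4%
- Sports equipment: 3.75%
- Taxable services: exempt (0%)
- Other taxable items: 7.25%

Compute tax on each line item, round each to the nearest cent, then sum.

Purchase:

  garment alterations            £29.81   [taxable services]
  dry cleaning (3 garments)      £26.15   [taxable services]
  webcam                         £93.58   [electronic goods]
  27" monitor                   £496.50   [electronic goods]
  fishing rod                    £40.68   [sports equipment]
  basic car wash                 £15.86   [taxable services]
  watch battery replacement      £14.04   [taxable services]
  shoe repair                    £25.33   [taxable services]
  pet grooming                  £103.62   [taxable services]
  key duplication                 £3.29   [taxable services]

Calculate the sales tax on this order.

Garment alterations £29.81: taxable services → 0% → £0.00
Dry cleaning (3 garments) £26.15: taxable services → 0% → £0.00
Webcam £93.58: electronic goods → 4% → £3.74
27" monitor £496.50: electronic goods → 4% → £19.86
Fishing rod £40.68: sports equipment → 3.75% → £1.53
Basic car wash £15.86: taxable services → 0% → £0.00
Watch battery replacement £14.04: taxable services → 0% → £0.00
Shoe repair £25.33: taxable services → 0% → £0.00
Pet grooming £103.62: taxable services → 0% → £0.00
Key duplication £3.29: taxable services → 0% → £0.00
Total tax = £3.74 + £19.86 + £1.53 = £25.13

£25.13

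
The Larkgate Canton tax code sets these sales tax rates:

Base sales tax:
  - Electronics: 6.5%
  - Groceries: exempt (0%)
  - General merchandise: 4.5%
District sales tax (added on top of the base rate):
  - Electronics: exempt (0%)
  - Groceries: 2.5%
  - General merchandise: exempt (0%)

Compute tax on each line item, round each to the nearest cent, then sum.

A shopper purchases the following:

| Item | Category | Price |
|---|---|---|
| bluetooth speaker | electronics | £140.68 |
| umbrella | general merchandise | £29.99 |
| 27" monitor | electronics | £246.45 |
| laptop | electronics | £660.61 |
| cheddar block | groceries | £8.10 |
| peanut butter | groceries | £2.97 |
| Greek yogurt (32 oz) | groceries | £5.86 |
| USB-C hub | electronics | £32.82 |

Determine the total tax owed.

£72.00

Bluetooth speaker £140.68: electronics → 6.5% + 0% district = 6.5% → £9.14
Umbrella £29.99: general merchandise → 4.5% + 0% district = 4.5% → £1.35
27" monitor £246.45: electronics → 6.5% + 0% district = 6.5% → £16.02
Laptop £660.61: electronics → 6.5% + 0% district = 6.5% → £42.94
Cheddar block £8.10: groceries → 0% + 2.5% district = 2.5% → £0.20
Peanut butter £2.97: groceries → 0% + 2.5% district = 2.5% → £0.07
Greek yogurt (32 oz) £5.86: groceries → 0% + 2.5% district = 2.5% → £0.15
USB-C hub £32.82: electronics → 6.5% + 0% district = 6.5% → £2.13
Total tax = £9.14 + £1.35 + £16.02 + £42.94 + £0.20 + £0.07 + £0.15 + £2.13 = £72.00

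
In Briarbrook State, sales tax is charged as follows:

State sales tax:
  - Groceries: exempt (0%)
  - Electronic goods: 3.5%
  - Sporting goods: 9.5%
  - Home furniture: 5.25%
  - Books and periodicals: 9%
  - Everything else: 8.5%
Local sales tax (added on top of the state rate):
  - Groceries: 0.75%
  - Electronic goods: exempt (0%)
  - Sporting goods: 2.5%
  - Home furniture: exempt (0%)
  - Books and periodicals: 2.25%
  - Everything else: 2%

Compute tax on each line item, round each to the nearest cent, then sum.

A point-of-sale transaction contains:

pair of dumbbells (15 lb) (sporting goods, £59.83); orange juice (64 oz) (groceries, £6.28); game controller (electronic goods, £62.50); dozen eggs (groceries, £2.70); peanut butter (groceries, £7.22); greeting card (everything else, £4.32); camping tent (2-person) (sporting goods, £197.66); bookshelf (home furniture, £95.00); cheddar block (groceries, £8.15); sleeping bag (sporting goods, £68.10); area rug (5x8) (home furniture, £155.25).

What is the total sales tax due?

£55.03

Pair of dumbbells (15 lb) £59.83: sporting goods → 9.5% + 2.5% local = 12% → £7.18
Orange juice (64 oz) £6.28: groceries → 0% + 0.75% local = 0.75% → £0.05
Game controller £62.50: electronic goods → 3.5% + 0% local = 3.5% → £2.19
Dozen eggs £2.70: groceries → 0% + 0.75% local = 0.75% → £0.02
Peanut butter £7.22: groceries → 0% + 0.75% local = 0.75% → £0.05
Greeting card £4.32: everything else → 8.5% + 2% local = 10.5% → £0.45
Camping tent (2-person) £197.66: sporting goods → 9.5% + 2.5% local = 12% → £23.72
Bookshelf £95.00: home furniture → 5.25% + 0% local = 5.25% → £4.99
Cheddar block £8.15: groceries → 0% + 0.75% local = 0.75% → £0.06
Sleeping bag £68.10: sporting goods → 9.5% + 2.5% local = 12% → £8.17
Area rug (5x8) £155.25: home furniture → 5.25% + 0% local = 5.25% → £8.15
Total tax = £7.18 + £0.05 + £2.19 + £0.02 + £0.05 + £0.45 + £23.72 + £4.99 + £0.06 + £8.17 + £8.15 = £55.03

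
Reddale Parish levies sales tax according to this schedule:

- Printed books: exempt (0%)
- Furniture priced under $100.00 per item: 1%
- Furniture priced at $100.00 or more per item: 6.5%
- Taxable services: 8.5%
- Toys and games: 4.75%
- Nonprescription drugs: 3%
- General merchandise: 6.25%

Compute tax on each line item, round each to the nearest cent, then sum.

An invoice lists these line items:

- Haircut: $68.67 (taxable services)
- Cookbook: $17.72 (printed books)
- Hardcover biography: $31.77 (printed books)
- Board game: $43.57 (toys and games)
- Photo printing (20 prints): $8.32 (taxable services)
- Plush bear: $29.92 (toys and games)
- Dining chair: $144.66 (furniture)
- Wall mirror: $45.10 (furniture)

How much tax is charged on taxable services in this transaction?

$6.55

Haircut $68.67: taxable services → 8.5% → $5.84
Photo printing (20 prints) $8.32: taxable services → 8.5% → $0.71
Tax on taxable services = $5.84 + $0.71 = $6.55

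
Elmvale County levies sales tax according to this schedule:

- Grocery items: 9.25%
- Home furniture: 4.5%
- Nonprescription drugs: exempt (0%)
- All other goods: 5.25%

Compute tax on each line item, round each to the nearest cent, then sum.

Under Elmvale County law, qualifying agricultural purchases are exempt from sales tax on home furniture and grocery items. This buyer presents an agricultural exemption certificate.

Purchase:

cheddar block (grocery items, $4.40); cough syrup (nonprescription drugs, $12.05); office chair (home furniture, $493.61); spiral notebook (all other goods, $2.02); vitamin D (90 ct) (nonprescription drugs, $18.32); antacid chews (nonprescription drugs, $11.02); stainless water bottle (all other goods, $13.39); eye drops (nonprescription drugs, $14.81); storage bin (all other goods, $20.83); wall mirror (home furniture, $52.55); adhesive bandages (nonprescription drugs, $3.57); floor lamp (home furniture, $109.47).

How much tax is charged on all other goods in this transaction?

$1.90

Spiral notebook $2.02: all other goods → 5.25% → $0.11
Stainless water bottle $13.39: all other goods → 5.25% → $0.70
Storage bin $20.83: all other goods → 5.25% → $1.09
Tax on all other goods = $0.11 + $0.70 + $1.09 = $1.90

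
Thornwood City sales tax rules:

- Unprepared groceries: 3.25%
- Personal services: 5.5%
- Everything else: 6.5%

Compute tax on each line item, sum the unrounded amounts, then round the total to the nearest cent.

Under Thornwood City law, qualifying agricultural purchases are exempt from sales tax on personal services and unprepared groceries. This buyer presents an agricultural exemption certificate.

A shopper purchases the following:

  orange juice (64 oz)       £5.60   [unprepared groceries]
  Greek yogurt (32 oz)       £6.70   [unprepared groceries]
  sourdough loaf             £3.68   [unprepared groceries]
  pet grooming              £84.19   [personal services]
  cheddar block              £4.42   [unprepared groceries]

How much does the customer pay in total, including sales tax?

Orange juice (64 oz) £5.60: unprepared groceries, buyer-exempt → 0% → £0.00
Greek yogurt (32 oz) £6.70: unprepared groceries, buyer-exempt → 0% → £0.00
Sourdough loaf £3.68: unprepared groceries, buyer-exempt → 0% → £0.00
Pet grooming £84.19: personal services, buyer-exempt → 0% → £0.00
Cheddar block £4.42: unprepared groceries, buyer-exempt → 0% → £0.00
Subtotal = £104.59; unrounded tax = £0.00 → £0.00; total due = £104.59

£104.59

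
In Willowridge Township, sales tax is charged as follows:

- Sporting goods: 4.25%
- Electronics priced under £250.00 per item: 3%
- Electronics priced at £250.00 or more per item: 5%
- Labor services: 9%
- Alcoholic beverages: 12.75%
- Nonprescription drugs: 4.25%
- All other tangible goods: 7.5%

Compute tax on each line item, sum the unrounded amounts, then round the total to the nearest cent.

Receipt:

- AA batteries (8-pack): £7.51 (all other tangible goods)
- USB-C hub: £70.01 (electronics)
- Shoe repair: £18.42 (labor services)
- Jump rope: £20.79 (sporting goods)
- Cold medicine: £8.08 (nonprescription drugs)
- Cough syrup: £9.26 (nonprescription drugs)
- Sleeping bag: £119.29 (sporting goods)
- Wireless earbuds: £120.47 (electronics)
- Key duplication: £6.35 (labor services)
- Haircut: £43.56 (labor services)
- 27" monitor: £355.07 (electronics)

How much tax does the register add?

£36.87

AA batteries (8-pack) £7.51: all other tangible goods → 7.5% → £0.56325
USB-C hub £70.01: electronics, under £250.00 → 3% → £2.1003
Shoe repair £18.42: labor services → 9% → £1.6578
Jump rope £20.79: sporting goods → 4.25% → £0.883575
Cold medicine £8.08: nonprescription drugs → 4.25% → £0.3434
Cough syrup £9.26: nonprescription drugs → 4.25% → £0.39355
Sleeping bag £119.29: sporting goods → 4.25% → £5.069825
Wireless earbuds £120.47: electronics, under £250.00 → 3% → £3.6141
Key duplication £6.35: labor services → 9% → £0.5715
Haircut £43.56: labor services → 9% → £3.9204
27" monitor £355.07: electronics, £250.00 or more → 5% → £17.7535
Unrounded tax sum = £36.8712 → £36.87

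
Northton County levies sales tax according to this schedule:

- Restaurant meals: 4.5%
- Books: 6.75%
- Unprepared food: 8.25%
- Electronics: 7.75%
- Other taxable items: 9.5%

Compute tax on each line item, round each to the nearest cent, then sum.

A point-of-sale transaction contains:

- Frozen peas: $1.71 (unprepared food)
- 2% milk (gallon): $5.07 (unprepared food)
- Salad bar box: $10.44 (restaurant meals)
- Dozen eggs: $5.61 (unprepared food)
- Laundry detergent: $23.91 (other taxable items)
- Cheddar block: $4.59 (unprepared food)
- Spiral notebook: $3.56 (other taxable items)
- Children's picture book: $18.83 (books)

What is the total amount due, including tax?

$79.47

Frozen peas $1.71: unprepared food → 8.25% → $0.14
2% milk (gallon) $5.07: unprepared food → 8.25% → $0.42
Salad bar box $10.44: restaurant meals → 4.5% → $0.47
Dozen eggs $5.61: unprepared food → 8.25% → $0.46
Laundry detergent $23.91: other taxable items → 9.5% → $2.27
Cheddar block $4.59: unprepared food → 8.25% → $0.38
Spiral notebook $3.56: other taxable items → 9.5% → $0.34
Children's picture book $18.83: books → 6.75% → $1.27
Subtotal = $73.72; tax = $5.75; total due = $79.47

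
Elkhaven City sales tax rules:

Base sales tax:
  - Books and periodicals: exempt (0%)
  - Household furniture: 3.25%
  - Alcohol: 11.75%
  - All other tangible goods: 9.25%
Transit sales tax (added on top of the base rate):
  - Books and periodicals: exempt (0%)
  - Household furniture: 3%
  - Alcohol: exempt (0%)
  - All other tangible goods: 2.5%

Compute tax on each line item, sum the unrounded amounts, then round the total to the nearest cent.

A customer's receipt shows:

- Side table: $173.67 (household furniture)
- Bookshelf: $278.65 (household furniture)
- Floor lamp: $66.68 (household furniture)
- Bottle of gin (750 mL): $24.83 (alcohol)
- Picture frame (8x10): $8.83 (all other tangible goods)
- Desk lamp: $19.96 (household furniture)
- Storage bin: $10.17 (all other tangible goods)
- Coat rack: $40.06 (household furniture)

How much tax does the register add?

Side table $173.67: household furniture → 3.25% + 3% transit = 6.25% → $10.854375
Bookshelf $278.65: household furniture → 3.25% + 3% transit = 6.25% → $17.415625
Floor lamp $66.68: household furniture → 3.25% + 3% transit = 6.25% → $4.1675
Bottle of gin (750 mL) $24.83: alcohol → 11.75% + 0% transit = 11.75% → $2.917525
Picture frame (8x10) $8.83: all other tangible goods → 9.25% + 2.5% transit = 11.75% → $1.037525
Desk lamp $19.96: household furniture → 3.25% + 3% transit = 6.25% → $1.2475
Storage bin $10.17: all other tangible goods → 9.25% + 2.5% transit = 11.75% → $1.194975
Coat rack $40.06: household furniture → 3.25% + 3% transit = 6.25% → $2.50375
Unrounded tax sum = $41.338775 → $41.34

$41.34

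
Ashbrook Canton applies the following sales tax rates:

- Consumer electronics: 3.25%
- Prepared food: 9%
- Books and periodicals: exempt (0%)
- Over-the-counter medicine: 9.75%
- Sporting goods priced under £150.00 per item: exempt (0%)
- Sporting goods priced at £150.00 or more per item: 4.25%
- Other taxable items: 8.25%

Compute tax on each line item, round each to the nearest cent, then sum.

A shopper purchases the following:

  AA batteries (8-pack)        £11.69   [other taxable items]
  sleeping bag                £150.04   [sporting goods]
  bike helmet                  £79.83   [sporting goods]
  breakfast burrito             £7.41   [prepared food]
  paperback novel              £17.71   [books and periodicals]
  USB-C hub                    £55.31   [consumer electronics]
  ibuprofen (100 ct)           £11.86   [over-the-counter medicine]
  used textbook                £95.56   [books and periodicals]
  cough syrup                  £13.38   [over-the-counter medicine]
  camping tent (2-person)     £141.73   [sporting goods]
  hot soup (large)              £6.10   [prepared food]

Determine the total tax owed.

AA batteries (8-pack) £11.69: other taxable items → 8.25% → £0.96
Sleeping bag £150.04: sporting goods, £150.00 or more → 4.25% → £6.38
Bike helmet £79.83: sporting goods, under £150.00 → 0% → £0.00
Breakfast burrito £7.41: prepared food → 9% → £0.67
Paperback novel £17.71: books and periodicals → 0% → £0.00
USB-C hub £55.31: consumer electronics → 3.25% → £1.80
Ibuprofen (100 ct) £11.86: over-the-counter medicine → 9.75% → £1.16
Used textbook £95.56: books and periodicals → 0% → £0.00
Cough syrup £13.38: over-the-counter medicine → 9.75% → £1.30
Camping tent (2-person) £141.73: sporting goods, under £150.00 → 0% → £0.00
Hot soup (large) £6.10: prepared food → 9% → £0.55
Total tax = £0.96 + £6.38 + £0.67 + £1.80 + £1.16 + £1.30 + £0.55 = £12.82

£12.82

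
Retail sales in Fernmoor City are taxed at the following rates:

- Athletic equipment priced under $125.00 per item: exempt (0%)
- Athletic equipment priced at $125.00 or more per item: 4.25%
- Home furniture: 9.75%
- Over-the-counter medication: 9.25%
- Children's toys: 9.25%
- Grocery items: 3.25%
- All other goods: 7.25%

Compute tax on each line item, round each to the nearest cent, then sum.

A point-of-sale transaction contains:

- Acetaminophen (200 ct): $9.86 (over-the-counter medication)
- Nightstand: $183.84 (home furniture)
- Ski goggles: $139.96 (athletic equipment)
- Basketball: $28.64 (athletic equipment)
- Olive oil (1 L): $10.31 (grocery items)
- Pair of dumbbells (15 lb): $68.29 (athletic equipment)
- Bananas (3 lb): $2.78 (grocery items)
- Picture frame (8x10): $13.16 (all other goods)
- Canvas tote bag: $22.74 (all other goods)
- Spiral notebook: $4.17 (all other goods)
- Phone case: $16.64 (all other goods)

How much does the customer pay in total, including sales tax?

Acetaminophen (200 ct) $9.86: over-the-counter medication → 9.25% → $0.91
Nightstand $183.84: home furniture → 9.75% → $17.92
Ski goggles $139.96: athletic equipment, $125.00 or more → 4.25% → $5.95
Basketball $28.64: athletic equipment, under $125.00 → 0% → $0.00
Olive oil (1 L) $10.31: grocery items → 3.25% → $0.34
Pair of dumbbells (15 lb) $68.29: athletic equipment, under $125.00 → 0% → $0.00
Bananas (3 lb) $2.78: grocery items → 3.25% → $0.09
Picture frame (8x10) $13.16: all other goods → 7.25% → $0.95
Canvas tote bag $22.74: all other goods → 7.25% → $1.65
Spiral notebook $4.17: all other goods → 7.25% → $0.30
Phone case $16.64: all other goods → 7.25% → $1.21
Subtotal = $500.39; tax = $29.32; total due = $529.71

$529.71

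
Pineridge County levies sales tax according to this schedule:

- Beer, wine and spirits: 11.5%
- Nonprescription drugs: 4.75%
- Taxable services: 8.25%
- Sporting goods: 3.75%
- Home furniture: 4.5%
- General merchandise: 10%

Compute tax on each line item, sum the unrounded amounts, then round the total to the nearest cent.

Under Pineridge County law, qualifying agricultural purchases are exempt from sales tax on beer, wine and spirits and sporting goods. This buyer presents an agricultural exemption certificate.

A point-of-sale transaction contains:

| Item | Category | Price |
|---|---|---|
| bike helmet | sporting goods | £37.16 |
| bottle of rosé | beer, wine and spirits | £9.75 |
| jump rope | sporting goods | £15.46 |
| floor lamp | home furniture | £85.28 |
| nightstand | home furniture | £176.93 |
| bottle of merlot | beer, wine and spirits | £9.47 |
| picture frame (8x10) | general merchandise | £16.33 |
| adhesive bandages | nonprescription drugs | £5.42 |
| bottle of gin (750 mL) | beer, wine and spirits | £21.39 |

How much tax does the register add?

Bike helmet £37.16: sporting goods, buyer-exempt → 0% → £0.00
Bottle of rosé £9.75: beer, wine and spirits, buyer-exempt → 0% → £0.00
Jump rope £15.46: sporting goods, buyer-exempt → 0% → £0.00
Floor lamp £85.28: home furniture → 4.5% → £3.8376
Nightstand £176.93: home furniture → 4.5% → £7.96185
Bottle of merlot £9.47: beer, wine and spirits, buyer-exempt → 0% → £0.00
Picture frame (8x10) £16.33: general merchandise → 10% → £1.633
Adhesive bandages £5.42: nonprescription drugs → 4.75% → £0.25745
Bottle of gin (750 mL) £21.39: beer, wine and spirits, buyer-exempt → 0% → £0.00
Unrounded tax sum = £13.6899 → £13.69

£13.69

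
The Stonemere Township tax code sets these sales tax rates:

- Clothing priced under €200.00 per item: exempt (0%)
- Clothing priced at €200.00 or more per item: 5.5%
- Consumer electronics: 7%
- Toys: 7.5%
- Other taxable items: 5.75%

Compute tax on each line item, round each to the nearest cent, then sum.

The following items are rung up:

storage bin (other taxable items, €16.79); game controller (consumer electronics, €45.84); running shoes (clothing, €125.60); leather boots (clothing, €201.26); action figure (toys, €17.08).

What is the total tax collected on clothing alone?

€11.07

Running shoes €125.60: clothing, under €200.00 → 0% → €0.00
Leather boots €201.26: clothing, €200.00 or more → 5.5% → €11.07
Tax on clothing = €0.00 + €11.07 = €11.07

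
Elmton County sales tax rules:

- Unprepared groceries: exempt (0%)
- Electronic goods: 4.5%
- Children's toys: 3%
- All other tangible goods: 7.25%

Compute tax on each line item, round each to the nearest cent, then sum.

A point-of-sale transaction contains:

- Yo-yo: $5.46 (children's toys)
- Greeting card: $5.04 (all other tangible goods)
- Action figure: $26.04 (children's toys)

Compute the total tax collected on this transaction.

$1.31

Yo-yo $5.46: children's toys → 3% → $0.16
Greeting card $5.04: all other tangible goods → 7.25% → $0.37
Action figure $26.04: children's toys → 3% → $0.78
Total tax = $0.16 + $0.37 + $0.78 = $1.31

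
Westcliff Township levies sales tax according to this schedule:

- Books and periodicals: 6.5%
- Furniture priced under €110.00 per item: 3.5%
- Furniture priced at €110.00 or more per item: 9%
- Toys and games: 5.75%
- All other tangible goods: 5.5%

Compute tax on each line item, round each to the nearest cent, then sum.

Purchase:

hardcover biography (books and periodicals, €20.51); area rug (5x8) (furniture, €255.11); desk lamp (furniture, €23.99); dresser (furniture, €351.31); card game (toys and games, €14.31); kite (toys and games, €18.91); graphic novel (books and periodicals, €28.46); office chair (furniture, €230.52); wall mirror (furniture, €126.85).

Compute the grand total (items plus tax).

Hardcover biography €20.51: books and periodicals → 6.5% → €1.33
Area rug (5x8) €255.11: furniture, €110.00 or more → 9% → €22.96
Desk lamp €23.99: furniture, under €110.00 → 3.5% → €0.84
Dresser €351.31: furniture, €110.00 or more → 9% → €31.62
Card game €14.31: toys and games → 5.75% → €0.82
Kite €18.91: toys and games → 5.75% → €1.09
Graphic novel €28.46: books and periodicals → 6.5% → €1.85
Office chair €230.52: furniture, €110.00 or more → 9% → €20.75
Wall mirror €126.85: furniture, €110.00 or more → 9% → €11.42
Subtotal = €1069.97; tax = €92.68; total due = €1162.65

€1162.65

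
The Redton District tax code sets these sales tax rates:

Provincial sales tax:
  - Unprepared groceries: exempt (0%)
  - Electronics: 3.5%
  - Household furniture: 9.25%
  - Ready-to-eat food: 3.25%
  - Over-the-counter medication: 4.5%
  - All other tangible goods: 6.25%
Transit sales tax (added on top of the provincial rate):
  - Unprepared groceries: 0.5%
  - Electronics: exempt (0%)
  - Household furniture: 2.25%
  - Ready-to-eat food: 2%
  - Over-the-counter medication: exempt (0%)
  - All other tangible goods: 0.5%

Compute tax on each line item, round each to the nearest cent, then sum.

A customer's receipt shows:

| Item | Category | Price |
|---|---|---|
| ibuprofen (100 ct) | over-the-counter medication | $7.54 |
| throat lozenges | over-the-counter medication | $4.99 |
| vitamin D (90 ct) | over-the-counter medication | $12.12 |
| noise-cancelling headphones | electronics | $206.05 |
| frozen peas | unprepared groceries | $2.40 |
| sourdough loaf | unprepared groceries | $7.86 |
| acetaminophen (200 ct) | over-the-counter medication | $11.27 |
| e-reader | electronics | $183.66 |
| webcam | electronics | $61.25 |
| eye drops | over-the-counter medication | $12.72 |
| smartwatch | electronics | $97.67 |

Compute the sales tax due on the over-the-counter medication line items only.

$2.19

Ibuprofen (100 ct) $7.54: over-the-counter medication → 4.5% + 0% transit = 4.5% → $0.34
Throat lozenges $4.99: over-the-counter medication → 4.5% + 0% transit = 4.5% → $0.22
Vitamin D (90 ct) $12.12: over-the-counter medication → 4.5% + 0% transit = 4.5% → $0.55
Acetaminophen (200 ct) $11.27: over-the-counter medication → 4.5% + 0% transit = 4.5% → $0.51
Eye drops $12.72: over-the-counter medication → 4.5% + 0% transit = 4.5% → $0.57
Tax on over-the-counter medication = $0.34 + $0.22 + $0.55 + $0.51 + $0.57 = $2.19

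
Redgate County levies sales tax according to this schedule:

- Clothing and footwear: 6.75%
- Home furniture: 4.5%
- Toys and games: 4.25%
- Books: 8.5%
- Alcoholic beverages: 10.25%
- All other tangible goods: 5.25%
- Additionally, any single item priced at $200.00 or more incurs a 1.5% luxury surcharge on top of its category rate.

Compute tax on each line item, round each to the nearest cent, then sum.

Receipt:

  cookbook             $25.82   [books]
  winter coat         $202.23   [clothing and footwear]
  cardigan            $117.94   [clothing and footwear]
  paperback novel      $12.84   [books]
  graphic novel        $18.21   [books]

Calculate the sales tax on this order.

Cookbook $25.82: books → 8.5% → $2.19
Winter coat $202.23: clothing and footwear → 6.75% + 1.5% surcharge = 8.25% → $16.68
Cardigan $117.94: clothing and footwear → 6.75% → $7.96
Paperback novel $12.84: books → 8.5% → $1.09
Graphic novel $18.21: books → 8.5% → $1.55
Total tax = $2.19 + $16.68 + $7.96 + $1.09 + $1.55 = $29.47

$29.47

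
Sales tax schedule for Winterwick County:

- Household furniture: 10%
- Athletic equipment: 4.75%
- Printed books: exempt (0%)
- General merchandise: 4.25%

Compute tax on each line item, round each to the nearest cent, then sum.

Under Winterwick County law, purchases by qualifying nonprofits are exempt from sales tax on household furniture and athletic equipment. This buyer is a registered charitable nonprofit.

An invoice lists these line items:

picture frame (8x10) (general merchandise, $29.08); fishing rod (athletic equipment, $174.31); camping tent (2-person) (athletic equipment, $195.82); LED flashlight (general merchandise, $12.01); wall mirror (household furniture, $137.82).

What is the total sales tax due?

$1.75

Picture frame (8x10) $29.08: general merchandise → 4.25% → $1.24
Fishing rod $174.31: athletic equipment, buyer-exempt → 0% → $0.00
Camping tent (2-person) $195.82: athletic equipment, buyer-exempt → 0% → $0.00
LED flashlight $12.01: general merchandise → 4.25% → $0.51
Wall mirror $137.82: household furniture, buyer-exempt → 0% → $0.00
Total tax = $1.24 + $0.51 = $1.75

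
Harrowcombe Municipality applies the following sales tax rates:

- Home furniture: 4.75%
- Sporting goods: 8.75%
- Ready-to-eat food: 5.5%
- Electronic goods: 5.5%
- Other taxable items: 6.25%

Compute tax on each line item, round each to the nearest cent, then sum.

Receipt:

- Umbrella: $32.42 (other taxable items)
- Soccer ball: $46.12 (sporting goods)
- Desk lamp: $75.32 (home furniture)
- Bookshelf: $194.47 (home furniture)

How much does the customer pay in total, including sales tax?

$367.22

Umbrella $32.42: other taxable items → 6.25% → $2.03
Soccer ball $46.12: sporting goods → 8.75% → $4.04
Desk lamp $75.32: home furniture → 4.75% → $3.58
Bookshelf $194.47: home furniture → 4.75% → $9.24
Subtotal = $348.33; tax = $18.89; total due = $367.22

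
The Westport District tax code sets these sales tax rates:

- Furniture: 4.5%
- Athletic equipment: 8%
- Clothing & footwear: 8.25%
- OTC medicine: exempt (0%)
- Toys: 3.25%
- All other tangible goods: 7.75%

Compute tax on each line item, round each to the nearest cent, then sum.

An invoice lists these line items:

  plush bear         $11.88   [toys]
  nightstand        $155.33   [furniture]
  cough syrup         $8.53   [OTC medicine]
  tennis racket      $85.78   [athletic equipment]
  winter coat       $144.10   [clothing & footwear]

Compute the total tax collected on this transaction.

Plush bear $11.88: toys → 3.25% → $0.39
Nightstand $155.33: furniture → 4.5% → $6.99
Cough syrup $8.53: OTC medicine → 0% → $0.00
Tennis racket $85.78: athletic equipment → 8% → $6.86
Winter coat $144.10: clothing & footwear → 8.25% → $11.89
Total tax = $0.39 + $6.99 + $6.86 + $11.89 = $26.13

$26.13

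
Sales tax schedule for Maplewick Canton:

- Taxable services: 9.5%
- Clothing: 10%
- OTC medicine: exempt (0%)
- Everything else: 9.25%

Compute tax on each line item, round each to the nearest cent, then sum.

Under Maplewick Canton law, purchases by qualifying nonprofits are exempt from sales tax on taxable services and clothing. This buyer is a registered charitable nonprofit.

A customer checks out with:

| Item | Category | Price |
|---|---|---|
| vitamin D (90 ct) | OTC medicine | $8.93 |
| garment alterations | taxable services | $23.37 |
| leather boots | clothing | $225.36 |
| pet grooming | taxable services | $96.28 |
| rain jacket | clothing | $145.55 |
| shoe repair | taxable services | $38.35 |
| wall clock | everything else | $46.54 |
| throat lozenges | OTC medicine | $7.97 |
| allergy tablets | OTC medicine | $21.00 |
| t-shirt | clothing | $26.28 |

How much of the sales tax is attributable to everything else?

Wall clock $46.54: everything else → 9.25% → $4.30
Tax on everything else = $4.30

$4.30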